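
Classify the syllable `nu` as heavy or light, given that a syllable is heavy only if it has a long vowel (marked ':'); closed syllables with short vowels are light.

`nu`: short vowel, open (no coda). Short vowel → light.

light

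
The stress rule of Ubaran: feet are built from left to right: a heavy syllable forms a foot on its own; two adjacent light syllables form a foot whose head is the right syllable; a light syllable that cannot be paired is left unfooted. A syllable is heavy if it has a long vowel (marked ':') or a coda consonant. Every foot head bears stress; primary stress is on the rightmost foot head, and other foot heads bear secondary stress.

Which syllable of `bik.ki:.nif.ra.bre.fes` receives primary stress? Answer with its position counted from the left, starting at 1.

Weights: 1 bik H, 2 ki: H, 3 nif H, 4 ra L, 5 bre L, 6 fes H.
Parse left to right (heavy = foot alone; LL = one foot; stranded L unfooted): (ˈbik) (ˈki:) (ˈnif) (ra.ˈbre) (ˈfes).
Foot heads: 1, 2, 3, 5, 6.
Primary stress on the rightmost head = syllable 6.
Primary stress: syllable 6 → bik.ki:.nif.ra.bre.ˈfes.

6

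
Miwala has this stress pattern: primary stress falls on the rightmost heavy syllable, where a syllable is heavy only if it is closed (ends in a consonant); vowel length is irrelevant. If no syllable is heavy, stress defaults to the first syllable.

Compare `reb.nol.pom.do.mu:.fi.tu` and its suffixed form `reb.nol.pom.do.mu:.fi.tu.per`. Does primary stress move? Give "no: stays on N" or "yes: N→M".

Base `reb.nol.pom.do.mu:.fi.tu` (7 syllables):
  Weights: 1 reb H, 2 nol H, 3 pom H, 4 do L, 5 mu: L, 6 fi L, 7 tu L.
  Heavy syllables in the domain: 1, 2, 3. The rightmost is syllable 3 (pom).
  → primary stress on syllable 3.
Suffixed `reb.nol.pom.do.mu:.fi.tu.per` (8 syllables):
  Weights: 1 reb H, 2 nol H, 3 pom H, 4 do L, 5 mu: L, 6 fi L, 7 tu L, 8 per H.
  Heavy syllables in the domain: 1, 2, 3, 8. The rightmost is syllable 8 (per).
  → primary stress on syllable 8.

yes: 3→8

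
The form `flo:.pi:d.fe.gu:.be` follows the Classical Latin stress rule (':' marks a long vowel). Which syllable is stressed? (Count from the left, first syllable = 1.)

4

Classical Latin: stress the penult if heavy (long vowel or closed), else the antepenult.
Weights: 3 fe L, 4 gu: H, 5 be L.
The penult (syllable 4, gu:) is heavy, so it takes stress.
Stress on syllable 4: flo:.pi:d.fe.ˈgu:.be.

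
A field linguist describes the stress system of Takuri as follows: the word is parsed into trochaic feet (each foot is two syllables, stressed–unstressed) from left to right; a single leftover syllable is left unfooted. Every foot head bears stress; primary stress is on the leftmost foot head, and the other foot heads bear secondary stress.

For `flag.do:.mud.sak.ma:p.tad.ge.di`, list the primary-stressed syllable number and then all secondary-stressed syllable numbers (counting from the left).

primary 1, secondary 3, 5, 7

Parse left to right into trochaic (ˈσσ) feet: (ˈflag.do:) (ˈmud.sak) (ˈma:p.tad) (ˈge.di).
Foot heads (stressed positions): 1, 3, 5, 7.
End Rule Leftmost: primary stress on the leftmost head = syllable 1.
Secondary stress on 3, 5, 7: ˈflag.do:.ˌmud.sak.ˌma:p.tad.ˌge.di.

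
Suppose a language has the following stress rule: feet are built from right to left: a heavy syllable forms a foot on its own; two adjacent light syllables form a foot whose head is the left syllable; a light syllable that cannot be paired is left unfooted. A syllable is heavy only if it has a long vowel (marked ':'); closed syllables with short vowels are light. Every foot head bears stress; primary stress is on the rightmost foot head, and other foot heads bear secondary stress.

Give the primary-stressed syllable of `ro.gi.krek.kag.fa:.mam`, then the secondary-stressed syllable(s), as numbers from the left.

Weights: 1 ro L, 2 gi L, 3 krek L, 4 kag L, 5 fa: H, 6 mam L.
Parse right to left (heavy = foot alone; LL = one foot; stranded L unfooted): (ˈro.gi) (ˈkrek.kag) (ˈfa:) mam.
Foot heads: 1, 3, 5.
Primary stress on the rightmost head = syllable 5.
Secondary stress on 1, 3: ˌro.gi.ˌkrek.kag.ˈfa:.mam.

primary 5, secondary 1, 3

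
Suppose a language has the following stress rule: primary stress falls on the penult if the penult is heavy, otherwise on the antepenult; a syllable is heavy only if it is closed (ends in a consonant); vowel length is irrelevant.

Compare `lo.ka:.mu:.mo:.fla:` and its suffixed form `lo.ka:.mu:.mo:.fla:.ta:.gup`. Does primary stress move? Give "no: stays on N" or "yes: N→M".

Base `lo.ka:.mu:.mo:.fla:` (5 syllables):
  Weights: 3 mu: L, 4 mo: L, 5 fla: L.
  The penult (syllable 4, mo:) is light, so stress falls on the antepenult (syllable 3, mu:).
  → primary stress on syllable 3.
Suffixed `lo.ka:.mu:.mo:.fla:.ta:.gup` (7 syllables):
  Weights: 5 fla: L, 6 ta: L, 7 gup H.
  The penult (syllable 6, ta:) is light, so stress falls on the antepenult (syllable 5, fla:).
  → primary stress on syllable 5.

yes: 3→5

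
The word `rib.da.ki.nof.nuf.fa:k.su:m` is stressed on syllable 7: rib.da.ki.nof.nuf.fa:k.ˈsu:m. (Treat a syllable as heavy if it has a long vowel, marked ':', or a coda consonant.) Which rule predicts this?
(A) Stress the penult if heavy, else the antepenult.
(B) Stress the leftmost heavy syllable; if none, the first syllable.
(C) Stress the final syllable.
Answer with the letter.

C

Rule A → syllable 6 (observed: 7).
Rule B → syllable 1 (observed: 7).
Rule C → syllable 7 ✓.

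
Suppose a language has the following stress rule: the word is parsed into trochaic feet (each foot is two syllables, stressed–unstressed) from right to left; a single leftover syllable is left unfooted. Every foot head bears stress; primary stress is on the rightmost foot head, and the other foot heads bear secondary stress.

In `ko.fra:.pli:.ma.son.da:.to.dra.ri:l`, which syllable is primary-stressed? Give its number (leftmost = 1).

Parse right to left into trochaic (ˈσσ) feet: ko (ˈfra:.pli:) (ˈma.son) (ˈda:.to) (ˈdra.ri:l). Syllable 1 is left unfooted.
Foot heads (stressed positions): 2, 4, 6, 8.
End Rule Rightmost: primary stress on the rightmost head = syllable 8.
Primary stress: syllable 8 → ko.fra:.pli:.ma.son.da:.to.ˈdra.ri:l.

8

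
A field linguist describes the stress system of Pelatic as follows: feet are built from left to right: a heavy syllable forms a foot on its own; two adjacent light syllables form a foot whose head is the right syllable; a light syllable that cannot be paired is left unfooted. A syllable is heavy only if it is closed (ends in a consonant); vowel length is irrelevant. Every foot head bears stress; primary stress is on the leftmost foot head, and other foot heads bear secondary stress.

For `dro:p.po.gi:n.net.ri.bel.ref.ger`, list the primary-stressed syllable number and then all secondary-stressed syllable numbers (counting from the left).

Weights: 1 dro:p H, 2 po L, 3 gi:n H, 4 net H, 5 ri L, 6 bel H, 7 ref H, 8 ger H.
Parse left to right (heavy = foot alone; LL = one foot; stranded L unfooted): (ˈdro:p) po (ˈgi:n) (ˈnet) ri (ˈbel) (ˈref) (ˈger).
Foot heads: 1, 3, 4, 6, 7, 8.
Primary stress on the leftmost head = syllable 1.
Secondary stress on 3, 4, 6, 7, 8: ˈdro:p.po.ˌgi:n.ˌnet.ri.ˌbel.ˌref.ˌger.

primary 1, secondary 3, 4, 6, 7, 8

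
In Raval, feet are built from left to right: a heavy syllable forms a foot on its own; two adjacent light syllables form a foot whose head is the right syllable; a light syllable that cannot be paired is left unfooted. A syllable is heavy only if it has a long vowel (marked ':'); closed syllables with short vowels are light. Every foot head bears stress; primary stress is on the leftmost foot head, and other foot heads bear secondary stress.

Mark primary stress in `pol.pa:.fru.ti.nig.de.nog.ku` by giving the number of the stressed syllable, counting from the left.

Weights: 1 pol L, 2 pa: H, 3 fru L, 4 ti L, 5 nig L, 6 de L, 7 nog L, 8 ku L.
Parse left to right (heavy = foot alone; LL = one foot; stranded L unfooted): pol (ˈpa:) (fru.ˈti) (nig.ˈde) (nog.ˈku).
Foot heads: 2, 4, 6, 8.
Primary stress on the leftmost head = syllable 2.
Primary stress: syllable 2 → pol.ˈpa:.fru.ti.nig.de.nog.ku.

2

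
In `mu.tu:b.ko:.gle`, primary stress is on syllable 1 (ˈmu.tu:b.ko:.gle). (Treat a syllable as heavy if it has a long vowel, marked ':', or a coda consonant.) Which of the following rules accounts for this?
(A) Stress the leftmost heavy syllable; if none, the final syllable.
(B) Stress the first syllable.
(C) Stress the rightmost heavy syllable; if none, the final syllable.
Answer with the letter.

Rule A → syllable 2 (observed: 1).
Rule B → syllable 1 ✓.
Rule C → syllable 3 (observed: 1).

B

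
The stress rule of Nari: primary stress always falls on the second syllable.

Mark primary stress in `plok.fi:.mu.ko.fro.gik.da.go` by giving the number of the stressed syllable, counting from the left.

2

The word has 8 syllables; the second syllable is syllable 2 (fi:).
Primary stress: syllable 2 → plok.ˈfi:.mu.ko.fro.gik.da.go.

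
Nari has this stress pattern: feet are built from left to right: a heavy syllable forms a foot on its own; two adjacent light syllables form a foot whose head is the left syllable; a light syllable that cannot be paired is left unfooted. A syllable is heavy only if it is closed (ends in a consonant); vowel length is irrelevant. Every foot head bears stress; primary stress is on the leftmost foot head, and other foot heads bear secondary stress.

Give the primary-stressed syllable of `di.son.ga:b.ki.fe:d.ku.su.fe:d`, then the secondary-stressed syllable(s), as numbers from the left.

Weights: 1 di L, 2 son H, 3 ga:b H, 4 ki L, 5 fe:d H, 6 ku L, 7 su L, 8 fe:d H.
Parse left to right (heavy = foot alone; LL = one foot; stranded L unfooted): di (ˈson) (ˈga:b) ki (ˈfe:d) (ˈku.su) (ˈfe:d).
Foot heads: 2, 3, 5, 6, 8.
Primary stress on the leftmost head = syllable 2.
Secondary stress on 3, 5, 6, 8: di.ˈson.ˌga:b.ki.ˌfe:d.ˌku.su.ˌfe:d.

primary 2, secondary 3, 5, 6, 8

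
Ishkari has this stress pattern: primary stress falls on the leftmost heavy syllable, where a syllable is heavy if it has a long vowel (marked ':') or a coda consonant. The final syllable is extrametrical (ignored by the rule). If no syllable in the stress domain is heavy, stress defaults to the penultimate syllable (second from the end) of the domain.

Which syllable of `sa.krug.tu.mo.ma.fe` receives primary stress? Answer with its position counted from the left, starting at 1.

2

The final syllable (6, fe) is extrametrical; the stress domain is syllables 1–5.
Weights: 1 sa L, 2 krug H, 3 tu L, 4 mo L, 5 ma L.
Heavy syllables in the domain: 2. The leftmost is syllable 2 (krug).
Primary stress: syllable 2 → sa.ˈkrug.tu.mo.ma.fe.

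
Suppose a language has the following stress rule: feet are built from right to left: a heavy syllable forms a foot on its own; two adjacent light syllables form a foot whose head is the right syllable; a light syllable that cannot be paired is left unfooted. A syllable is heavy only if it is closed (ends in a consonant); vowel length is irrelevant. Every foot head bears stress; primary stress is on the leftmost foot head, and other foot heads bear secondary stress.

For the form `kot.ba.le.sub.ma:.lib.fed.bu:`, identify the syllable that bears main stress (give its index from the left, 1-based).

1

Weights: 1 kot H, 2 ba L, 3 le L, 4 sub H, 5 ma: L, 6 lib H, 7 fed H, 8 bu: L.
Parse right to left (heavy = foot alone; LL = one foot; stranded L unfooted): (ˈkot) (ba.ˈle) (ˈsub) ma: (ˈlib) (ˈfed) bu:.
Foot heads: 1, 3, 4, 6, 7.
Primary stress on the leftmost head = syllable 1.
Primary stress: syllable 1 → ˈkot.ba.le.sub.ma:.lib.fed.bu:.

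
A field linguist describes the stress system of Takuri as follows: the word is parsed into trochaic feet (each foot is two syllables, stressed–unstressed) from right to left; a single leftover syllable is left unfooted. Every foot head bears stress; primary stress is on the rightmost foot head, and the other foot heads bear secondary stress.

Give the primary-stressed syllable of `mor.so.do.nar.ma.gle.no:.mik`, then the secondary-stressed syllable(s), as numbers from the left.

Parse right to left into trochaic (ˈσσ) feet: (ˈmor.so) (ˈdo.nar) (ˈma.gle) (ˈno:.mik).
Foot heads (stressed positions): 1, 3, 5, 7.
End Rule Rightmost: primary stress on the rightmost head = syllable 7.
Secondary stress on 1, 3, 5: ˌmor.so.ˌdo.nar.ˌma.gle.ˈno:.mik.

primary 7, secondary 1, 3, 5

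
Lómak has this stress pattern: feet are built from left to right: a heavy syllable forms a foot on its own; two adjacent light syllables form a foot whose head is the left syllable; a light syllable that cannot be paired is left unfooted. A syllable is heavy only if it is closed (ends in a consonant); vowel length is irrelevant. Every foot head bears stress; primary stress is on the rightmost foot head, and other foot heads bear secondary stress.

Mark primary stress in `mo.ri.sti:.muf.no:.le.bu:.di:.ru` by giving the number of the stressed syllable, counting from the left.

Weights: 1 mo L, 2 ri L, 3 sti: L, 4 muf H, 5 no: L, 6 le L, 7 bu: L, 8 di: L, 9 ru L.
Parse left to right (heavy = foot alone; LL = one foot; stranded L unfooted): (ˈmo.ri) sti: (ˈmuf) (ˈno:.le) (ˈbu:.di:) ru.
Foot heads: 1, 4, 5, 7.
Primary stress on the rightmost head = syllable 7.
Primary stress: syllable 7 → mo.ri.sti:.muf.no:.le.ˈbu:.di:.ru.

7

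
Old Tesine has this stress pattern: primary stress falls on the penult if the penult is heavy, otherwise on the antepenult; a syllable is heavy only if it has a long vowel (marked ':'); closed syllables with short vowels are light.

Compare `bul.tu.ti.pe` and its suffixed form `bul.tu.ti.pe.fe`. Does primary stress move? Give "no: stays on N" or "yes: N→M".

yes: 2→3

Base `bul.tu.ti.pe` (4 syllables):
  Weights: 2 tu L, 3 ti L, 4 pe L.
  The penult (syllable 3, ti) is light, so stress falls on the antepenult (syllable 2, tu).
  → primary stress on syllable 2.
Suffixed `bul.tu.ti.pe.fe` (5 syllables):
  Weights: 3 ti L, 4 pe L, 5 fe L.
  The penult (syllable 4, pe) is light, so stress falls on the antepenult (syllable 3, ti).
  → primary stress on syllable 3.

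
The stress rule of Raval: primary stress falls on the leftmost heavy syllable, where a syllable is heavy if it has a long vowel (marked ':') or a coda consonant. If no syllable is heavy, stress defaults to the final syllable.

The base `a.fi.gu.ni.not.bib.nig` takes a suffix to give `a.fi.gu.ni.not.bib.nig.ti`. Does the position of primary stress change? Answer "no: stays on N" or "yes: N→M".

no: stays on 5

Base `a.fi.gu.ni.not.bib.nig` (7 syllables):
  Weights: 1 a L, 2 fi L, 3 gu L, 4 ni L, 5 not H, 6 bib H, 7 nig H.
  Heavy syllables in the domain: 5, 6, 7. The leftmost is syllable 5 (not).
  → primary stress on syllable 5.
Suffixed `a.fi.gu.ni.not.bib.nig.ti` (8 syllables):
  Weights: 1 a L, 2 fi L, 3 gu L, 4 ni L, 5 not H, 6 bib H, 7 nig H, 8 ti L.
  Heavy syllables in the domain: 5, 6, 7. The leftmost is syllable 5 (not).
  → primary stress on syllable 5.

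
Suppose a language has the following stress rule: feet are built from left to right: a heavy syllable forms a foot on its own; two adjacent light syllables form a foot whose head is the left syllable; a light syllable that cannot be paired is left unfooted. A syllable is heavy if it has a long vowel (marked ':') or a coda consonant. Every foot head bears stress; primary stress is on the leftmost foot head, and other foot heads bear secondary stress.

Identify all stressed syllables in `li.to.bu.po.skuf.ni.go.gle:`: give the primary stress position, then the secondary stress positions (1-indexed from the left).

Weights: 1 li L, 2 to L, 3 bu L, 4 po L, 5 skuf H, 6 ni L, 7 go L, 8 gle: H.
Parse left to right (heavy = foot alone; LL = one foot; stranded L unfooted): (ˈli.to) (ˈbu.po) (ˈskuf) (ˈni.go) (ˈgle:).
Foot heads: 1, 3, 5, 6, 8.
Primary stress on the leftmost head = syllable 1.
Secondary stress on 3, 5, 6, 8: ˈli.to.ˌbu.po.ˌskuf.ˌni.go.ˌgle:.

primary 1, secondary 3, 5, 6, 8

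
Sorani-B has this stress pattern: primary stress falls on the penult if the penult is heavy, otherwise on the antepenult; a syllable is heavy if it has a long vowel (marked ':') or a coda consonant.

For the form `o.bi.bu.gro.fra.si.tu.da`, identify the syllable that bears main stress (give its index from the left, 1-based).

6

Weights: 6 si L, 7 tu L, 8 da L.
The penult (syllable 7, tu) is light, so stress falls on the antepenult (syllable 6, si).
Primary stress: syllable 6 → o.bi.bu.gro.fra.ˈsi.tu.da.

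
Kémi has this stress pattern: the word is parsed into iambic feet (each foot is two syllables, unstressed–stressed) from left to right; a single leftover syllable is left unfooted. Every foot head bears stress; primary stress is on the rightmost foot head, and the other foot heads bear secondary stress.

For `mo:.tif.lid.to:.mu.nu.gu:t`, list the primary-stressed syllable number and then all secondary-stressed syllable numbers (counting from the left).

Parse left to right into iambic (σˈσ) feet: (mo:.ˈtif) (lid.ˈto:) (mu.ˈnu) gu:t. Syllable 7 is left unfooted.
Foot heads (stressed positions): 2, 4, 6.
End Rule Rightmost: primary stress on the rightmost head = syllable 6.
Secondary stress on 2, 4: mo:.ˌtif.lid.ˌto:.mu.ˈnu.gu:t.

primary 6, secondary 2, 4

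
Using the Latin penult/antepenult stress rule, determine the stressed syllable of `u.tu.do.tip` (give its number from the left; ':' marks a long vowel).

2

Classical Latin: stress the penult if heavy (long vowel or closed), else the antepenult.
Weights: 2 tu L, 3 do L, 4 tip H.
The penult (syllable 3, do) is light, so stress falls on the antepenult (syllable 2, tu).
Stress on syllable 2: u.ˈtu.do.tip.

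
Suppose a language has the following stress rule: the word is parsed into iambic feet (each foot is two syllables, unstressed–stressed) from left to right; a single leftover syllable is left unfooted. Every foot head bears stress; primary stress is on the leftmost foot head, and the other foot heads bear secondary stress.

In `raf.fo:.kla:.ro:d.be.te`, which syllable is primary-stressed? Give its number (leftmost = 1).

2

Parse left to right into iambic (σˈσ) feet: (raf.ˈfo:) (kla:.ˈro:d) (be.ˈte).
Foot heads (stressed positions): 2, 4, 6.
End Rule Leftmost: primary stress on the leftmost head = syllable 2.
Primary stress: syllable 2 → raf.ˈfo:.kla:.ro:d.be.te.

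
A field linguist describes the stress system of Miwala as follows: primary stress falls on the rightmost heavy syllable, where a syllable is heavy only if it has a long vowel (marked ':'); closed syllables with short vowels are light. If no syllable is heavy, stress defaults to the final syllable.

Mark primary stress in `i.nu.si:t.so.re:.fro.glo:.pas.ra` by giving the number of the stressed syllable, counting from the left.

Weights: 1 i L, 2 nu L, 3 si:t H, 4 so L, 5 re: H, 6 fro L, 7 glo: H, 8 pas L, 9 ra L.
Heavy syllables in the domain: 3, 5, 7. The rightmost is syllable 7 (glo:).
Primary stress: syllable 7 → i.nu.si:t.so.re:.fro.ˈglo:.pas.ra.

7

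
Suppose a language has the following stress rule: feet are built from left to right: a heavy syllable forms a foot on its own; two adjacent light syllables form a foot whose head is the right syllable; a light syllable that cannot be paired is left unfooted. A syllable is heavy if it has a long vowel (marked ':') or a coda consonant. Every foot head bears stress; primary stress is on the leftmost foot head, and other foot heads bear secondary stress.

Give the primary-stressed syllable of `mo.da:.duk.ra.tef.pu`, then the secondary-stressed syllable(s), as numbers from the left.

primary 2, secondary 3, 5

Weights: 1 mo L, 2 da: H, 3 duk H, 4 ra L, 5 tef H, 6 pu L.
Parse left to right (heavy = foot alone; LL = one foot; stranded L unfooted): mo (ˈda:) (ˈduk) ra (ˈtef) pu.
Foot heads: 2, 3, 5.
Primary stress on the leftmost head = syllable 2.
Secondary stress on 3, 5: mo.ˈda:.ˌduk.ra.ˌtef.pu.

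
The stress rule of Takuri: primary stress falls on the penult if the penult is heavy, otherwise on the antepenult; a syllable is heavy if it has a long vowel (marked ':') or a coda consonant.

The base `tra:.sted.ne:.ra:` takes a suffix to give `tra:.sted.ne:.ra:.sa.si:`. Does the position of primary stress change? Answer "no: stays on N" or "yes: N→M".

yes: 3→4

Base `tra:.sted.ne:.ra:` (4 syllables):
  Weights: 2 sted H, 3 ne: H, 4 ra: H.
  The penult (syllable 3, ne:) is heavy, so it takes stress.
  → primary stress on syllable 3.
Suffixed `tra:.sted.ne:.ra:.sa.si:` (6 syllables):
  Weights: 4 ra: H, 5 sa L, 6 si: H.
  The penult (syllable 5, sa) is light, so stress falls on the antepenult (syllable 4, ra:).
  → primary stress on syllable 4.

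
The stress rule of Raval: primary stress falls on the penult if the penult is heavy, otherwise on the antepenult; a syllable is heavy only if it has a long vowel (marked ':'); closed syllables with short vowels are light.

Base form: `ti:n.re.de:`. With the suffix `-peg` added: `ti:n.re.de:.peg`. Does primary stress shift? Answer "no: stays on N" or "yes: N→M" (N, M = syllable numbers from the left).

yes: 1→3

Base `ti:n.re.de:` (3 syllables):
  Weights: 1 ti:n H, 2 re L, 3 de: H.
  The penult (syllable 2, re) is light, so stress falls on the antepenult (syllable 1, ti:n).
  → primary stress on syllable 1.
Suffixed `ti:n.re.de:.peg` (4 syllables):
  Weights: 2 re L, 3 de: H, 4 peg L.
  The penult (syllable 3, de:) is heavy, so it takes stress.
  → primary stress on syllable 3.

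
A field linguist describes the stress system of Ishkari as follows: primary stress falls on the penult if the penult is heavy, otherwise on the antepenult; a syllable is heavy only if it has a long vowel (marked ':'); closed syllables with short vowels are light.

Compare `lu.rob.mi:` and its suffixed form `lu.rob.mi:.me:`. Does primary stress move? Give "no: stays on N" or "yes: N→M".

Base `lu.rob.mi:` (3 syllables):
  Weights: 1 lu L, 2 rob L, 3 mi: H.
  The penult (syllable 2, rob) is light, so stress falls on the antepenult (syllable 1, lu).
  → primary stress on syllable 1.
Suffixed `lu.rob.mi:.me:` (4 syllables):
  Weights: 2 rob L, 3 mi: H, 4 me: H.
  The penult (syllable 3, mi:) is heavy, so it takes stress.
  → primary stress on syllable 3.

yes: 1→3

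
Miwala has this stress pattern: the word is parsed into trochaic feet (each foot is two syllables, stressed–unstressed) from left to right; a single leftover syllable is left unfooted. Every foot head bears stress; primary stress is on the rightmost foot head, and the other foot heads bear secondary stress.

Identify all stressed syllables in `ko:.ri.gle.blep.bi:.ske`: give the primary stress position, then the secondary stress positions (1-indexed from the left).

primary 5, secondary 1, 3

Parse left to right into trochaic (ˈσσ) feet: (ˈko:.ri) (ˈgle.blep) (ˈbi:.ske).
Foot heads (stressed positions): 1, 3, 5.
End Rule Rightmost: primary stress on the rightmost head = syllable 5.
Secondary stress on 1, 3: ˌko:.ri.ˌgle.blep.ˈbi:.ske.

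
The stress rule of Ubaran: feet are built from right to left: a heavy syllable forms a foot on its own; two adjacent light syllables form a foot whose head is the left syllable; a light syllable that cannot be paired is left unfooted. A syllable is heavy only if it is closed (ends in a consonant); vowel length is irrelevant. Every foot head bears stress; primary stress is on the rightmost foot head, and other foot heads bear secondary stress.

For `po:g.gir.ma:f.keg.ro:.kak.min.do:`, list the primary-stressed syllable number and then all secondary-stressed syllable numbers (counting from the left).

primary 7, secondary 1, 2, 3, 4, 6

Weights: 1 po:g H, 2 gir H, 3 ma:f H, 4 keg H, 5 ro: L, 6 kak H, 7 min H, 8 do: L.
Parse right to left (heavy = foot alone; LL = one foot; stranded L unfooted): (ˈpo:g) (ˈgir) (ˈma:f) (ˈkeg) ro: (ˈkak) (ˈmin) do:.
Foot heads: 1, 2, 3, 4, 6, 7.
Primary stress on the rightmost head = syllable 7.
Secondary stress on 1, 2, 3, 4, 6: ˌpo:g.ˌgir.ˌma:f.ˌkeg.ro:.ˌkak.ˈmin.do:.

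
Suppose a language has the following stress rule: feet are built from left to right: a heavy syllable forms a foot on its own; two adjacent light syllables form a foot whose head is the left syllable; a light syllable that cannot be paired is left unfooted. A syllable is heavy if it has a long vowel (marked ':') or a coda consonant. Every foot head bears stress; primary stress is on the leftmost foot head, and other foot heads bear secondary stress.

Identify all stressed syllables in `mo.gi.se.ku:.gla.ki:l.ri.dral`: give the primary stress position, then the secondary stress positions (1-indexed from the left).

Weights: 1 mo L, 2 gi L, 3 se L, 4 ku: H, 5 gla L, 6 ki:l H, 7 ri L, 8 dral H.
Parse left to right (heavy = foot alone; LL = one foot; stranded L unfooted): (ˈmo.gi) se (ˈku:) gla (ˈki:l) ri (ˈdral).
Foot heads: 1, 4, 6, 8.
Primary stress on the leftmost head = syllable 1.
Secondary stress on 4, 6, 8: ˈmo.gi.se.ˌku:.gla.ˌki:l.ri.ˌdral.

primary 1, secondary 4, 6, 8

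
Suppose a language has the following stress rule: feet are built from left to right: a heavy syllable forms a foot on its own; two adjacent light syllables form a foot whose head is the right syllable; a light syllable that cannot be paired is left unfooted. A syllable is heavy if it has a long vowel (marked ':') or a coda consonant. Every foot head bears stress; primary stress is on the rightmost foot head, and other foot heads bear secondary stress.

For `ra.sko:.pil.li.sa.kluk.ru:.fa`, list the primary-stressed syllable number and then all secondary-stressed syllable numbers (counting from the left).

Weights: 1 ra L, 2 sko: H, 3 pil H, 4 li L, 5 sa L, 6 kluk H, 7 ru: H, 8 fa L.
Parse left to right (heavy = foot alone; LL = one foot; stranded L unfooted): ra (ˈsko:) (ˈpil) (li.ˈsa) (ˈkluk) (ˈru:) fa.
Foot heads: 2, 3, 5, 6, 7.
Primary stress on the rightmost head = syllable 7.
Secondary stress on 2, 3, 5, 6: ra.ˌsko:.ˌpil.li.ˌsa.ˌkluk.ˈru:.fa.

primary 7, secondary 2, 3, 5, 6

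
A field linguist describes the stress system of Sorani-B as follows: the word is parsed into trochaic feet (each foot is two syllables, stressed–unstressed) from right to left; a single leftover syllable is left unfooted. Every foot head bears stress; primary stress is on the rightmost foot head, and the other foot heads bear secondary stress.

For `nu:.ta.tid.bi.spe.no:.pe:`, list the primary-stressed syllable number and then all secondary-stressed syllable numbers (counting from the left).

primary 6, secondary 2, 4

Parse right to left into trochaic (ˈσσ) feet: nu: (ˈta.tid) (ˈbi.spe) (ˈno:.pe:). Syllable 1 is left unfooted.
Foot heads (stressed positions): 2, 4, 6.
End Rule Rightmost: primary stress on the rightmost head = syllable 6.
Secondary stress on 2, 4: nu:.ˌta.tid.ˌbi.spe.ˈno:.pe:.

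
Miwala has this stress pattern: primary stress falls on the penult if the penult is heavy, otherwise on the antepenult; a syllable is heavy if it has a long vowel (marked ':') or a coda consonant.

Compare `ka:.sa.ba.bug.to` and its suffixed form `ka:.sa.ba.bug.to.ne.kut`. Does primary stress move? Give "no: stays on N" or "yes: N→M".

Base `ka:.sa.ba.bug.to` (5 syllables):
  Weights: 3 ba L, 4 bug H, 5 to L.
  The penult (syllable 4, bug) is heavy, so it takes stress.
  → primary stress on syllable 4.
Suffixed `ka:.sa.ba.bug.to.ne.kut` (7 syllables):
  Weights: 5 to L, 6 ne L, 7 kut H.
  The penult (syllable 6, ne) is light, so stress falls on the antepenult (syllable 5, to).
  → primary stress on syllable 5.

yes: 4→5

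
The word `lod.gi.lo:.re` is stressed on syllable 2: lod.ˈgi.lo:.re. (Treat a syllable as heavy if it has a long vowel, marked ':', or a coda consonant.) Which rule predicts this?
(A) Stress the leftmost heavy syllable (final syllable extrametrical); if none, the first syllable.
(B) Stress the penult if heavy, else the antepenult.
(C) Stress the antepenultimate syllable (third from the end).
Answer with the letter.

Rule A → syllable 1 (observed: 2).
Rule B → syllable 3 (observed: 2).
Rule C → syllable 2 ✓.

C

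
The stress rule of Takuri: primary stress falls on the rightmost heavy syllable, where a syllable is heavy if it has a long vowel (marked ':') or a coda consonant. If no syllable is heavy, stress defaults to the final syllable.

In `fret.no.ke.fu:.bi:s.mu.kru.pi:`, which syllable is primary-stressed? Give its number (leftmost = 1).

Weights: 1 fret H, 2 no L, 3 ke L, 4 fu: H, 5 bi:s H, 6 mu L, 7 kru L, 8 pi: H.
Heavy syllables in the domain: 1, 4, 5, 8. The rightmost is syllable 8 (pi:).
Primary stress: syllable 8 → fret.no.ke.fu:.bi:s.mu.kru.ˈpi:.

8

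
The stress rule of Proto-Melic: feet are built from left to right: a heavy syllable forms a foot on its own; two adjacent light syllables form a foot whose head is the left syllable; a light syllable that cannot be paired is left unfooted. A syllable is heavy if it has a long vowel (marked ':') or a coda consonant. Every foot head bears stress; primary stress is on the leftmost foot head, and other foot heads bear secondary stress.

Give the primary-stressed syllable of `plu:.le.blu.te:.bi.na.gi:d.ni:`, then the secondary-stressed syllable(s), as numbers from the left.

Weights: 1 plu: H, 2 le L, 3 blu L, 4 te: H, 5 bi L, 6 na L, 7 gi:d H, 8 ni: H.
Parse left to right (heavy = foot alone; LL = one foot; stranded L unfooted): (ˈplu:) (ˈle.blu) (ˈte:) (ˈbi.na) (ˈgi:d) (ˈni:).
Foot heads: 1, 2, 4, 5, 7, 8.
Primary stress on the leftmost head = syllable 1.
Secondary stress on 2, 4, 5, 7, 8: ˈplu:.ˌle.blu.ˌte:.ˌbi.na.ˌgi:d.ˌni:.

primary 1, secondary 2, 4, 5, 7, 8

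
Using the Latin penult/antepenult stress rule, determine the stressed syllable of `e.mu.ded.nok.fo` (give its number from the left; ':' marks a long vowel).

Classical Latin: stress the penult if heavy (long vowel or closed), else the antepenult.
Weights: 3 ded H, 4 nok H, 5 fo L.
The penult (syllable 4, nok) is heavy, so it takes stress.
Stress on syllable 4: e.mu.ded.ˈnok.fo.

4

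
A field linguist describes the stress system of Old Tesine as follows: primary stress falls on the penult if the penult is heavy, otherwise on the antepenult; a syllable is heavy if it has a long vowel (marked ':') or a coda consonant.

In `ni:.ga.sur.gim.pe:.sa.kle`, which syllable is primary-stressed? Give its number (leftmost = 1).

Weights: 5 pe: H, 6 sa L, 7 kle L.
The penult (syllable 6, sa) is light, so stress falls on the antepenult (syllable 5, pe:).
Primary stress: syllable 5 → ni:.ga.sur.gim.ˈpe:.sa.kle.

5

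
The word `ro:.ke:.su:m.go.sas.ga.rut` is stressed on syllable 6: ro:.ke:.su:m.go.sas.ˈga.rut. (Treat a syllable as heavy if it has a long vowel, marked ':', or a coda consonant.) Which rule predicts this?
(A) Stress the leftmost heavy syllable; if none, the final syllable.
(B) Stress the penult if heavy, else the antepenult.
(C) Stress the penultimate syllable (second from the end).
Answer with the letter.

C

Rule A → syllable 1 (observed: 6).
Rule B → syllable 5 (observed: 6).
Rule C → syllable 6 ✓.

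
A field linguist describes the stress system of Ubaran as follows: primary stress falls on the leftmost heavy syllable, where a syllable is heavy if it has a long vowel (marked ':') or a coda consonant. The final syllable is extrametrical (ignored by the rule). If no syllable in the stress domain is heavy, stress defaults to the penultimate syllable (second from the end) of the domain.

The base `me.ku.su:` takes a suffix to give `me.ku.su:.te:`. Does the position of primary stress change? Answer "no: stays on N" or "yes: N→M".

yes: 1→3

Base `me.ku.su:` (3 syllables):
  The final syllable (3, su:) is extrametrical; the stress domain is syllables 1–2.
  Weights: 1 me L, 2 ku L.
  No heavy syllable in the domain; default to the penultimate syllable (second from the end) of the domain = syllable 1.
  → primary stress on syllable 1.
Suffixed `me.ku.su:.te:` (4 syllables):
  The final syllable (4, te:) is extrametrical; the stress domain is syllables 1–3.
  Weights: 1 me L, 2 ku L, 3 su: H.
  Heavy syllables in the domain: 3. The leftmost is syllable 3 (su:).
  → primary stress on syllable 3.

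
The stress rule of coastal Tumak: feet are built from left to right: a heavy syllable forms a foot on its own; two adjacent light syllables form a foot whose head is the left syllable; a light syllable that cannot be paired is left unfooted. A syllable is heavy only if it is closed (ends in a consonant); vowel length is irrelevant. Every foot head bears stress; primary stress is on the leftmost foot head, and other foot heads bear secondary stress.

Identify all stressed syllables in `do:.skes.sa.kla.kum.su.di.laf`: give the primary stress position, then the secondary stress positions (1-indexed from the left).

primary 2, secondary 3, 5, 6, 8

Weights: 1 do: L, 2 skes H, 3 sa L, 4 kla L, 5 kum H, 6 su L, 7 di L, 8 laf H.
Parse left to right (heavy = foot alone; LL = one foot; stranded L unfooted): do: (ˈskes) (ˈsa.kla) (ˈkum) (ˈsu.di) (ˈlaf).
Foot heads: 2, 3, 5, 6, 8.
Primary stress on the leftmost head = syllable 2.
Secondary stress on 3, 5, 6, 8: do:.ˈskes.ˌsa.kla.ˌkum.ˌsu.di.ˌlaf.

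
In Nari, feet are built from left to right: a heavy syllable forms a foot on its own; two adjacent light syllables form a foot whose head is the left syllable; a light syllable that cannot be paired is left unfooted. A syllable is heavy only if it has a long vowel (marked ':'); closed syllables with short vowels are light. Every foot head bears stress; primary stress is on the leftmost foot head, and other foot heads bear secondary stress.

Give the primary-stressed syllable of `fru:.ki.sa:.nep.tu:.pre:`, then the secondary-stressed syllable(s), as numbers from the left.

Weights: 1 fru: H, 2 ki L, 3 sa: H, 4 nep L, 5 tu: H, 6 pre: H.
Parse left to right (heavy = foot alone; LL = one foot; stranded L unfooted): (ˈfru:) ki (ˈsa:) nep (ˈtu:) (ˈpre:).
Foot heads: 1, 3, 5, 6.
Primary stress on the leftmost head = syllable 1.
Secondary stress on 3, 5, 6: ˈfru:.ki.ˌsa:.nep.ˌtu:.ˌpre:.

primary 1, secondary 3, 5, 6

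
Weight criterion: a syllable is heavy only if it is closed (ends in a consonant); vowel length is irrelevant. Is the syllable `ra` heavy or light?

`ra`: short vowel, open (no coda). Open (no coda) → light.

light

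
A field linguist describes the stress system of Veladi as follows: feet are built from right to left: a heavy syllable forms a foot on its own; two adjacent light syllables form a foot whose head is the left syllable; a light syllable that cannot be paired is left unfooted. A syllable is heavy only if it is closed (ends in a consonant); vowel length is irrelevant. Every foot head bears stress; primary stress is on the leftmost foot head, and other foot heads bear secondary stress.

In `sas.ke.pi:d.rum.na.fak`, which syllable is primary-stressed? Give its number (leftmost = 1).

1

Weights: 1 sas H, 2 ke L, 3 pi:d H, 4 rum H, 5 na L, 6 fak H.
Parse right to left (heavy = foot alone; LL = one foot; stranded L unfooted): (ˈsas) ke (ˈpi:d) (ˈrum) na (ˈfak).
Foot heads: 1, 3, 4, 6.
Primary stress on the leftmost head = syllable 1.
Primary stress: syllable 1 → ˈsas.ke.pi:d.rum.na.fak.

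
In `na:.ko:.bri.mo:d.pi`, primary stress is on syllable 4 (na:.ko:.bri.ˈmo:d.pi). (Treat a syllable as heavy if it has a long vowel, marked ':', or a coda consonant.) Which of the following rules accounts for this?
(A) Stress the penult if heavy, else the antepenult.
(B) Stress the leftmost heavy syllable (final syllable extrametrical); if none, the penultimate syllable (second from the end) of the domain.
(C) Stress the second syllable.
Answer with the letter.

Rule A → syllable 4 ✓.
Rule B → syllable 1 (observed: 4).
Rule C → syllable 2 (observed: 4).

A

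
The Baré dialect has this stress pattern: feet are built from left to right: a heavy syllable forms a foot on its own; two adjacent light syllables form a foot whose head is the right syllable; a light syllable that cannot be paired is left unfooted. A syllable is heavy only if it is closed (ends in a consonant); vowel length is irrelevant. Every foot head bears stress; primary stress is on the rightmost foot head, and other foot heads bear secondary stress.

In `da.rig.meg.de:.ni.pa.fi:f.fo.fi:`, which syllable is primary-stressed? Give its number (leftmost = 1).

Weights: 1 da L, 2 rig H, 3 meg H, 4 de: L, 5 ni L, 6 pa L, 7 fi:f H, 8 fo L, 9 fi: L.
Parse left to right (heavy = foot alone; LL = one foot; stranded L unfooted): da (ˈrig) (ˈmeg) (de:.ˈni) pa (ˈfi:f) (fo.ˈfi:).
Foot heads: 2, 3, 5, 7, 9.
Primary stress on the rightmost head = syllable 9.
Primary stress: syllable 9 → da.rig.meg.de:.ni.pa.fi:f.fo.ˈfi:.

9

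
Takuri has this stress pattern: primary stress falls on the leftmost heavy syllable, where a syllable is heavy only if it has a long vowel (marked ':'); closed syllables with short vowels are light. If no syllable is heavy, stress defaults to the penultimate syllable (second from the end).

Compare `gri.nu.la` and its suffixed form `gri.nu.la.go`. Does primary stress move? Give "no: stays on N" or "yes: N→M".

Base `gri.nu.la` (3 syllables):
  Weights: 1 gri L, 2 nu L, 3 la L.
  No heavy syllable in the domain; default to the penultimate syllable (second from the end) = syllable 2.
  → primary stress on syllable 2.
Suffixed `gri.nu.la.go` (4 syllables):
  Weights: 1 gri L, 2 nu L, 3 la L, 4 go L.
  No heavy syllable in the domain; default to the penultimate syllable (second from the end) = syllable 3.
  → primary stress on syllable 3.

yes: 2→3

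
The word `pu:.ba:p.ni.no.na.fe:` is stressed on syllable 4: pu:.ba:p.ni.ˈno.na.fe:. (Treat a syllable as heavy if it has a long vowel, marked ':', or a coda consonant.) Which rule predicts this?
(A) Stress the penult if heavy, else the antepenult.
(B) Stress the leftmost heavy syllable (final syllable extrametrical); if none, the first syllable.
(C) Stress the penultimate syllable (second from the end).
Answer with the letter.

Rule A → syllable 4 ✓.
Rule B → syllable 1 (observed: 4).
Rule C → syllable 5 (observed: 4).

A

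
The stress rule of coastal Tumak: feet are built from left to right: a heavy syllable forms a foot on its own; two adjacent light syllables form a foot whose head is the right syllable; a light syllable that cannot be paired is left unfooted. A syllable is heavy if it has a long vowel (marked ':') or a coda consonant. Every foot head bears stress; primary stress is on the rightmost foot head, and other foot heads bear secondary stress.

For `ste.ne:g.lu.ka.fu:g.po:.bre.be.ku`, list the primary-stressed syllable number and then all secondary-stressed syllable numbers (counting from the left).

primary 8, secondary 2, 4, 5, 6

Weights: 1 ste L, 2 ne:g H, 3 lu L, 4 ka L, 5 fu:g H, 6 po: H, 7 bre L, 8 be L, 9 ku L.
Parse left to right (heavy = foot alone; LL = one foot; stranded L unfooted): ste (ˈne:g) (lu.ˈka) (ˈfu:g) (ˈpo:) (bre.ˈbe) ku.
Foot heads: 2, 4, 5, 6, 8.
Primary stress on the rightmost head = syllable 8.
Secondary stress on 2, 4, 5, 6: ste.ˌne:g.lu.ˌka.ˌfu:g.ˌpo:.bre.ˈbe.ku.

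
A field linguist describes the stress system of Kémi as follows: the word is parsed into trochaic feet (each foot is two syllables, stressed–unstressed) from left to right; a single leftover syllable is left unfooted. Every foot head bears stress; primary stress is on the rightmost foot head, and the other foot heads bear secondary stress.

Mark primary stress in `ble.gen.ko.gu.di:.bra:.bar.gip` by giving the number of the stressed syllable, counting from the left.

7

Parse left to right into trochaic (ˈσσ) feet: (ˈble.gen) (ˈko.gu) (ˈdi:.bra:) (ˈbar.gip).
Foot heads (stressed positions): 1, 3, 5, 7.
End Rule Rightmost: primary stress on the rightmost head = syllable 7.
Primary stress: syllable 7 → ble.gen.ko.gu.di:.bra:.ˈbar.gip.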